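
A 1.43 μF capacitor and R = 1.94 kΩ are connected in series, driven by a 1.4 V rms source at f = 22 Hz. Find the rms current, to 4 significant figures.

258.4 μA

ω = 2πf = 138.2 rad/s
X_C = 1/(ωC) = 5059 Ω
Z = 1940 − j5059 Ω
|Z| = √(1940² + 5059²) = 5418 Ω
I = V/|Z| = 1.4/5418 = 258.4 μA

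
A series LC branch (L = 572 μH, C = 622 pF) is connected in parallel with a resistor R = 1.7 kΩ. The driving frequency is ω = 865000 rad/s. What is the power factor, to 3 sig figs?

0.626

X_L = ωL = 495 Ω
X_C = 1/(ωC) = 1860 Ω
Branch 1: Z₁ = R = 1700 Ω
Branch 2 (series LC): Z₂ = j(X_L − X_C) = −j1360 Ω
Parallel: Z = Z₁Z₂/(Z₁+Z₂), |Z| = 1060 Ω, ∠Z = -51.3°
cos φ = cos(-51.3°) = 0.626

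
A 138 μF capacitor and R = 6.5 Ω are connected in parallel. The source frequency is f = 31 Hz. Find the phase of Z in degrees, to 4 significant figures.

ω = 2πf = 194.8 rad/s
X_C = 1/(ωC) = 37.20 Ω
Parallel: admittances add. Y = 1/R + jωC
Y = (0.1538 + j0.02688) S
|Y| = 0.1562 S → |Z| = 1/|Y| = 6.403 Ω, ∠Z = −∠Y = -9.910°

-9.910°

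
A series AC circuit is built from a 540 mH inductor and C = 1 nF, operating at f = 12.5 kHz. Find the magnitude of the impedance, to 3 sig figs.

29700 Ω

ω = 2πf = 78540 rad/s
X_L = ωL = 42400 Ω
X_C = 1/(ωC) = 12700 Ω
Net reactance X = X_L − X_C = 29700 Ω
Z = j29700 Ω
|Z| = √(0² + 29700²) = 29700 Ω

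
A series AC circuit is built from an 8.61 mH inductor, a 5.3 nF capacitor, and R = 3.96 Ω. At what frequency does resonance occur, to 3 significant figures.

ω₀ = 1/√(LC) = 1/√(0.00861 × 5.3e-09) = 148000 rad/s
f₀ = ω₀/(2π) = 23.6 kHz

23.6 kHz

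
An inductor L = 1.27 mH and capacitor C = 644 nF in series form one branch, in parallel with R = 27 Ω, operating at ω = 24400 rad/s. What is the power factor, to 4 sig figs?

X_L = ωL = 30.99 Ω
X_C = 1/(ωC) = 63.64 Ω
Branch 1: Z₁ = R = 27.00 Ω
Branch 2 (series LC): Z₂ = j(X_L − X_C) = −j32.65 Ω
Parallel: Z = Z₁Z₂/(Z₁+Z₂), |Z| = 20.81 Ω, ∠Z = -39.59°
cos φ = cos(-39.59°) = 0.7706

0.7706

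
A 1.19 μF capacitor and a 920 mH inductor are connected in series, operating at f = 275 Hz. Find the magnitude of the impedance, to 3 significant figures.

ω = 2πf = 1728 rad/s
X_L = ωL = 1590 Ω
X_C = 1/(ωC) = 486 Ω
Net reactance X = X_L − X_C = 1100 Ω
Z = j1100 Ω
|Z| = √(0² + 1100²) = 1100 Ω

1100 Ω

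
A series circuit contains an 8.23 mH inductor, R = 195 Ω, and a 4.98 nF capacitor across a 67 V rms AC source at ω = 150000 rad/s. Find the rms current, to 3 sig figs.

X_L = ωL = 1230 Ω
X_C = 1/(ωC) = 1340 Ω
Net reactance X = X_L − X_C = -104 Ω
Z = 195 − j104 Ω
|Z| = √(195² + 104²) = 221 Ω
I = V/|Z| = 67/221 = 303 mA

303 mA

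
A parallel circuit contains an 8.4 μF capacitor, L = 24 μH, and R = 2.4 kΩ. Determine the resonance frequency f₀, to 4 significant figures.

ω₀ = 1/√(LC) = 1/√(2.4e-05 × 8.4e-06) = 70430 rad/s
f₀ = ω₀/(2π) = 11.21 kHz

11.21 kHz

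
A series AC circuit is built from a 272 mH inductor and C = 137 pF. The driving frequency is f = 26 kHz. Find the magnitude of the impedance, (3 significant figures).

247 Ω

ω = 2πf = 163400 rad/s
X_L = ωL = 44400 Ω
X_C = 1/(ωC) = 44700 Ω
Net reactance X = X_L − X_C = -247 Ω
Z = − j247 Ω
|Z| = √(0² + 247²) = 247 Ω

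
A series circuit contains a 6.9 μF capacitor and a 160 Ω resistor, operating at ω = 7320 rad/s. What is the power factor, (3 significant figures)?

0.992

X_C = 1/(ωC) = 19.8 Ω
Z = 160 − j19.8 Ω
|Z| = √(160² + 19.8²) = 161 Ω
∠Z = arctan(-19.8/160) = -7.05°
cos φ = cos(-7.05°) = 0.992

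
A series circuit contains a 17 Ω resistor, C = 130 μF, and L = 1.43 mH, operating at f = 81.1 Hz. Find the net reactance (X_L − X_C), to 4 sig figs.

-14.37 Ω

ω = 2πf = 509.6 rad/s
X_L = ωL = 0.7287 Ω
X_C = 1/(ωC) = 15.10 Ω
X = 0.7287 − 15.10 = -14.37 Ω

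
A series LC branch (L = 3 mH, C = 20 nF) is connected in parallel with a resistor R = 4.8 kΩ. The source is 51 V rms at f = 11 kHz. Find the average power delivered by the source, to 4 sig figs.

541.9 mW

ω = 2πf = 69120 rad/s
X_L = ωL = 207.3 Ω
X_C = 1/(ωC) = 723.4 Ω
Branch 1: Z₁ = R = 4800 Ω
Branch 2 (series LC): Z₂ = j(X_L − X_C) = −j516.1 Ω
Parallel: Z = Z₁Z₂/(Z₁+Z₂), |Z| = 513.1 Ω, ∠Z = -83.86°
I = V/|Z| = 99.39 mA
P = VI cos φ = 51 × 0.09939 × cos(-83.86°) = 541.9 mW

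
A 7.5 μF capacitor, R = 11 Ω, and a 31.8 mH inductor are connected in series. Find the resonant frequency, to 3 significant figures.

ω₀ = 1/√(LC) = 1/√(0.0318 × 7.5e-06) = 2048 rad/s
f₀ = ω₀/(2π) = 326 Hz

326 Hz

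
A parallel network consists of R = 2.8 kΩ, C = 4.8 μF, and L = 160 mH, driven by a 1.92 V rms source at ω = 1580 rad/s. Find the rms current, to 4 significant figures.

X_L = ωL = 252.8 Ω
X_C = 1/(ωC) = 131.9 Ω
Parallel: admittances add. Y = 1/R + 1/(jωL) + jωC
Y = (0.0003571 + j0.003628) S
|Y| = 0.003646 S → |Z| = 1/|Y| = 274.3 Ω, ∠Z = −∠Y = -84.38°
I = V/|Z| = 1.92/274.3 = 7.000 mA

7.000 mA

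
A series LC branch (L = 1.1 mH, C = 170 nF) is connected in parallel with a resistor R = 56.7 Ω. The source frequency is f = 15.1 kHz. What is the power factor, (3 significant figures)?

0.599

ω = 2πf = 94880 rad/s
X_L = ωL = 104 Ω
X_C = 1/(ωC) = 62.0 Ω
Branch 1: Z₁ = R = 56.7 Ω
Branch 2 (series LC): Z₂ = j(X_L − X_C) = j42.4 Ω
Parallel: Z = Z₁Z₂/(Z₁+Z₂), |Z| = 33.9 Ω, ∠Z = 53.2°
cos φ = cos(53.2°) = 0.599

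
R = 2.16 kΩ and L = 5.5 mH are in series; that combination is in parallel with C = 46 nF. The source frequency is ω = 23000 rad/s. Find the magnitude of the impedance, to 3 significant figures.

X_L = ωL = 126 Ω
X_C = 1/(ωC) = 945 Ω
Branch 1 (R+jX_L): Z₁ = 2160 + j126 Ω, |Z₁| = 2160 Ω
Branch 2 (−jX_C): Z₂ = −j945 Ω
Parallel: Z = Z₁Z₂/(Z₁+Z₂), |Z| = 885 Ω, ∠Z = -65.9°

885 Ω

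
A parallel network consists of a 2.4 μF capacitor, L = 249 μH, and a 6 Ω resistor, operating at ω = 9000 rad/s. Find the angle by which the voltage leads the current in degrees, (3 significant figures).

X_L = ωL = 2.24 Ω
X_C = 1/(ωC) = 46.3 Ω
Parallel: admittances add. Y = 1/R + 1/(jωL) + jωC
Y = (0.167 − j0.425) S
|Y| = 0.456 S → |Z| = 1/|Y| = 2.19 Ω, ∠Z = −∠Y = 68.6°

68.6°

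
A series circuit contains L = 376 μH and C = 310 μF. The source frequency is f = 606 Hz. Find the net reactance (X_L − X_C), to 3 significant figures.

0.584 Ω

ω = 2πf = 3808 rad/s
X_L = ωL = 1.43 Ω
X_C = 1/(ωC) = 0.847 Ω
X = 1.43 − 0.847 = 0.584 Ω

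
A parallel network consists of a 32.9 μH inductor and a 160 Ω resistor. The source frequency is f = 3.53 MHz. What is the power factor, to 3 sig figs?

0.977

ω = 2πf = 2.218e+07 rad/s
X_L = ωL = 730 Ω
Parallel: admittances add. Y = 1/R + 1/(jωL)
Y = (0.00625 − j0.00137) S
|Y| = 0.00640 S → |Z| = 1/|Y| = 156 Ω, ∠Z = −∠Y = 12.4°
cos φ = cos(12.4°) = 0.977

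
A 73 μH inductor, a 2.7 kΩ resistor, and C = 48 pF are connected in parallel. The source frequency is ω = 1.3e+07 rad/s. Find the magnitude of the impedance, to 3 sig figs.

1760 Ω

X_L = ωL = 949 Ω
X_C = 1/(ωC) = 1600 Ω
Parallel: admittances add. Y = 1/R + 1/(jωL) + jωC
Y = (0.000370 − j0.000430) S
|Y| = 0.000567 S → |Z| = 1/|Y| = 1760 Ω, ∠Z = −∠Y = 49.2°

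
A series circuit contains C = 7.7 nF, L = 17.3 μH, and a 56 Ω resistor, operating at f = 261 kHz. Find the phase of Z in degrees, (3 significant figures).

ω = 2πf = 1.64e+06 rad/s
X_L = ωL = 28.4 Ω
X_C = 1/(ωC) = 79.2 Ω
Net reactance X = X_L − X_C = -50.8 Ω
Z = 56.0 − j50.8 Ω
|Z| = √(56.0² + 50.8²) = 75.6 Ω
∠Z = arctan(-50.8/56.0) = -42.2°

-42.2°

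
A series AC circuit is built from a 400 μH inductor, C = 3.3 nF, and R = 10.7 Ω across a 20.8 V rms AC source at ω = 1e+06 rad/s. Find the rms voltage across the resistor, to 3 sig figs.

2.28 V

X_L = ωL = 400 Ω
X_C = 1/(ωC) = 303 Ω
Net reactance X = X_L − X_C = 97.0 Ω
Z = 10.7 + j97.0 Ω
|Z| = √(10.7² + 97.0²) = 97.6 Ω
I = V/|Z| = 213 mA
V_R = I·|Z_R| = 0.213 × 10.7 = 2.28 V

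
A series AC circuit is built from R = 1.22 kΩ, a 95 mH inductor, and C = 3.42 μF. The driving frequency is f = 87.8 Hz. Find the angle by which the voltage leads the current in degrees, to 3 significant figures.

-21.4°

ω = 2πf = 551.7 rad/s
X_L = ωL = 52.4 Ω
X_C = 1/(ωC) = 530 Ω
Net reactance X = X_L − X_C = -478 Ω
Z = 1220 − j478 Ω
|Z| = √(1220² + 478²) = 1310 Ω
∠Z = arctan(-478/1220) = -21.4°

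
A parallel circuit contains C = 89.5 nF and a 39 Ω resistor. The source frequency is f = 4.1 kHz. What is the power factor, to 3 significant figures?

ω = 2πf = 25760 rad/s
X_C = 1/(ωC) = 434 Ω
Parallel: admittances add. Y = 1/R + jωC
Y = (0.0256 + j0.00231) S
|Y| = 0.0257 S → |Z| = 1/|Y| = 38.8 Ω, ∠Z = −∠Y = -5.14°
cos φ = cos(-5.14°) = 0.996

0.996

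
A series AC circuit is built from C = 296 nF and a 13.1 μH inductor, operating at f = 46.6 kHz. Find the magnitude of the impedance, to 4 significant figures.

7.703 Ω

ω = 2πf = 292800 rad/s
X_L = ωL = 3.836 Ω
X_C = 1/(ωC) = 11.54 Ω
Net reactance X = X_L − X_C = -7.703 Ω
Z = − j7.703 Ω
|Z| = √(0² + 7.703²) = 7.703 Ω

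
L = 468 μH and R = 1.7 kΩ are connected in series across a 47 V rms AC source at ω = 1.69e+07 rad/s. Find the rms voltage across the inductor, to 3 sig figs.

46.0 V

X_L = ωL = 7910 Ω
Z = 1700 + j7910 Ω
|Z| = √(1700² + 7910²) = 8090 Ω
I = V/|Z| = 5.81 mA
V_L = I·|Z_L| = 0.00581 × 7910 = 46.0 V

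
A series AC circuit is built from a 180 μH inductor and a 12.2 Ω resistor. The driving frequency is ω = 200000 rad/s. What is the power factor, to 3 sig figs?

0.321

X_L = ωL = 36.0 Ω
Z = 12.2 + j36.0 Ω
|Z| = √(12.2² + 36.0²) = 38.0 Ω
∠Z = arctan(36.0/12.2) = 71.3°
cos φ = cos(71.3°) = 0.321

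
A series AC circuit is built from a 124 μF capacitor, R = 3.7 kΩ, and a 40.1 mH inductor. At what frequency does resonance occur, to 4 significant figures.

ω₀ = 1/√(LC) = 1/√(0.0401 × 0.000124) = 448.5 rad/s
f₀ = ω₀/(2π) = 71.37 Hz

71.37 Hz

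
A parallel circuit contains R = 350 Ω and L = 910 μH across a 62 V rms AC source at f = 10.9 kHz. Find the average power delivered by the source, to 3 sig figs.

11.0 W

ω = 2πf = 68490 rad/s
X_L = ωL = 62.3 Ω
Parallel: admittances add. Y = 1/R + 1/(jωL)
Y = (0.00286 − j0.0160) S
|Y| = 0.0163 S → |Z| = 1/|Y| = 61.4 Ω, ∠Z = −∠Y = 79.9°
I = V/|Z| = 1.01 A
P = VI cos φ = 62 × 1.01 × cos(79.9°) = 11.0 W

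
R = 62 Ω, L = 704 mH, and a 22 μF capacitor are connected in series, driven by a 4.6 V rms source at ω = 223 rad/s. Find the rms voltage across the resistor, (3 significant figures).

X_L = ωL = 157 Ω
X_C = 1/(ωC) = 204 Ω
Net reactance X = X_L − X_C = -46.8 Ω
Z = 62.0 − j46.8 Ω
|Z| = √(62.0² + 46.8²) = 77.7 Ω
I = V/|Z| = 59.2 mA
V_R = I·|Z_R| = 0.0592 × 62.0 = 3.67 V

3.67 V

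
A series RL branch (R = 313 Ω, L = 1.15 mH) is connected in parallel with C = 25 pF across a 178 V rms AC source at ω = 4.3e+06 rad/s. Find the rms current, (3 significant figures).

16.9 mA

X_L = ωL = 4940 Ω
X_C = 1/(ωC) = 9300 Ω
Branch 1 (R+jX_L): Z₁ = 313 + j4940 Ω, |Z₁| = 4950 Ω
Branch 2 (−jX_C): Z₂ = −j9300 Ω
Parallel: Z = Z₁Z₂/(Z₁+Z₂), |Z| = 10600 Ω, ∠Z = 82.3°
I = V/|Z| = 178/10600 = 16.9 mA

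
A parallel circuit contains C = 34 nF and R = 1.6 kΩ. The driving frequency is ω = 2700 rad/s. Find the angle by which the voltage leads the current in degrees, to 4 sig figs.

X_C = 1/(ωC) = 10890 Ω
Parallel: admittances add. Y = 1/R + jωC
Y = (0.0006250 + j9.18e-05) S
|Y| = 0.0006317 S → |Z| = 1/|Y| = 1583 Ω, ∠Z = −∠Y = -8.356°

-8.356°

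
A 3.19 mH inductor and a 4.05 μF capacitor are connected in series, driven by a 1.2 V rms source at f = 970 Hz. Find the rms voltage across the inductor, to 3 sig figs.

1.11 V

ω = 2πf = 6095 rad/s
X_L = ωL = 19.4 Ω
X_C = 1/(ωC) = 40.5 Ω
Net reactance X = X_L − X_C = -21.1 Ω
Z = − j21.1 Ω
|Z| = √(0² + 21.1²) = 21.1 Ω
I = V/|Z| = 57.0 mA
V_L = I·|Z_L| = 0.0570 × 19.4 = 1.11 V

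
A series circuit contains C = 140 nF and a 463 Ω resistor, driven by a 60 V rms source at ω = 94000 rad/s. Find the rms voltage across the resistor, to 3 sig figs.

X_C = 1/(ωC) = 76.0 Ω
Z = 463 − j76.0 Ω
|Z| = √(463² + 76.0²) = 469 Ω
I = V/|Z| = 128 mA
V_R = I·|Z_R| = 0.128 × 463 = 59.2 V

59.2 V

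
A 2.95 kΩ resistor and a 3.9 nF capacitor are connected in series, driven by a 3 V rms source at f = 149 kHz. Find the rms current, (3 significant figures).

1.01 mA

ω = 2πf = 936200 rad/s
X_C = 1/(ωC) = 274 Ω
Z = 2950 − j274 Ω
|Z| = √(2950² + 274²) = 2960 Ω
I = V/|Z| = 3/2960 = 1.01 mA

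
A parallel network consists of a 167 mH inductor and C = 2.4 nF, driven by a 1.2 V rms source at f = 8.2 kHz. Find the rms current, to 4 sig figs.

8.917 μA

ω = 2πf = 51520 rad/s
X_L = ωL = 8604 Ω
X_C = 1/(ωC) = 8087 Ω
Parallel: admittances add. Y = 1/(jωL) + jωC
Y = (0 + j7.431e-06) S
|Y| = 7.431e-06 S → |Z| = 1/|Y| = 134600 Ω, ∠Z = −∠Y = -90.00°
I = V/|Z| = 1.2/134600 = 8.917 μA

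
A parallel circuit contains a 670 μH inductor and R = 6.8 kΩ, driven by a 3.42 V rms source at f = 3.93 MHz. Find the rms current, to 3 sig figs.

ω = 2πf = 2.469e+07 rad/s
X_L = ωL = 16500 Ω
Parallel: admittances add. Y = 1/R + 1/(jωL)
Y = (0.000147 − j6.04e-05) S
|Y| = 0.000159 S → |Z| = 1/|Y| = 6290 Ω, ∠Z = −∠Y = 22.3°
I = V/|Z| = 3.42/6290 = 544 μA

544 μA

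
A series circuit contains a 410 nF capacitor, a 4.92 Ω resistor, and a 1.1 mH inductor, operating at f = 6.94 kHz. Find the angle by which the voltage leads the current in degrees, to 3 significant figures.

-58.3°

ω = 2πf = 43610 rad/s
X_L = ωL = 48.0 Ω
X_C = 1/(ωC) = 55.9 Ω
Net reactance X = X_L − X_C = -7.97 Ω
Z = 4.92 − j7.97 Ω
|Z| = √(4.92² + 7.97²) = 9.36 Ω
∠Z = arctan(-7.97/4.92) = -58.3°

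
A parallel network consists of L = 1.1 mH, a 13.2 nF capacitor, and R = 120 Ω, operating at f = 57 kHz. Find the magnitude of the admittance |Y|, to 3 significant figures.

ω = 2πf = 358100 rad/s
X_L = ωL = 394 Ω
X_C = 1/(ωC) = 212 Ω
Parallel: admittances add. Y = 1/R + 1/(jωL) + jωC
Y = (0.00833 + j0.00219) S
|Y| = 0.00862 S → |Z| = 1/|Y| = 116 Ω, ∠Z = −∠Y = -14.7°

8.62 mS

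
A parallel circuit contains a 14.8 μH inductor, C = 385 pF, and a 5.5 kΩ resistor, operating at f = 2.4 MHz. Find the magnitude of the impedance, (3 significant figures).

ω = 2πf = 1.508e+07 rad/s
X_L = ωL = 223 Ω
X_C = 1/(ωC) = 172 Ω
Parallel: admittances add. Y = 1/R + 1/(jωL) + jωC
Y = (0.000182 + j0.00132) S
|Y| = 0.00134 S → |Z| = 1/|Y| = 748 Ω, ∠Z = −∠Y = -82.2°

748 Ω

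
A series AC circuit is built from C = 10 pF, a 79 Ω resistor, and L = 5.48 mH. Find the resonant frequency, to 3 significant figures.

ω₀ = 1/√(LC) = 1/√(0.00548 × 1e-11) = 4.272e+06 rad/s
f₀ = ω₀/(2π) = 680 kHz

680 kHz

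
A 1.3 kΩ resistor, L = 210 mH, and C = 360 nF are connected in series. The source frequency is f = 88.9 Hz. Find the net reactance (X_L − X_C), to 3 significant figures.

ω = 2πf = 558.6 rad/s
X_L = ωL = 117 Ω
X_C = 1/(ωC) = 4970 Ω
X = 117 − 4970 = -4860 Ω

-4860 Ω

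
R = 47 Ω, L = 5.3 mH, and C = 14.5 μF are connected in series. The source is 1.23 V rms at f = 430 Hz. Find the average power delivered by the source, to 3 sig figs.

ω = 2πf = 2702 rad/s
X_L = ωL = 14.3 Ω
X_C = 1/(ωC) = 25.5 Ω
Net reactance X = X_L − X_C = -11.2 Ω
Z = 47.0 − j11.2 Ω
|Z| = √(47.0² + 11.2²) = 48.3 Ω
∠Z = arctan(-11.2/47.0) = -13.4°
I = V/|Z| = 25.5 mA
P = VI cos φ = 1.23 × 0.0255 × cos(-13.4°) = 30.5 mW

30.5 mW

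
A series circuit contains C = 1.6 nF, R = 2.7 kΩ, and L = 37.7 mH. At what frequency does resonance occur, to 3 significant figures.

20.5 kHz

ω₀ = 1/√(LC) = 1/√(0.0377 × 1.6e-09) = 128800 rad/s
f₀ = ω₀/(2π) = 20.5 kHz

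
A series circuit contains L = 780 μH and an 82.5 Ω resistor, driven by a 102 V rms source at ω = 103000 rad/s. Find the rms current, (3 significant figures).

886 mA

X_L = ωL = 80.3 Ω
Z = 82.5 + j80.3 Ω
|Z| = √(82.5² + 80.3²) = 115 Ω
I = V/|Z| = 102/115 = 886 mA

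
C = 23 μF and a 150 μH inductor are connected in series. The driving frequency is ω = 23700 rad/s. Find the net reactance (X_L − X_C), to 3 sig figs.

1.72 Ω

X_L = ωL = 3.55 Ω
X_C = 1/(ωC) = 1.83 Ω
X = 3.55 − 1.83 = 1.72 Ω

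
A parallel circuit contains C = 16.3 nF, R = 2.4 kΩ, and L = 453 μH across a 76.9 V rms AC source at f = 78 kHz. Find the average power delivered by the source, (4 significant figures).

ω = 2πf = 490100 rad/s
X_L = ωL = 222.0 Ω
X_C = 1/(ωC) = 125.2 Ω
Parallel: admittances add. Y = 1/R + 1/(jωL) + jωC
Y = (0.0004167 + j0.003484) S
|Y| = 0.003509 S → |Z| = 1/|Y| = 285.0 Ω, ∠Z = −∠Y = -83.18°
I = V/|Z| = 269.8 mA
P = VI cos φ = 76.9 × 0.2698 × cos(-83.18°) = 2.464 W

2.464 W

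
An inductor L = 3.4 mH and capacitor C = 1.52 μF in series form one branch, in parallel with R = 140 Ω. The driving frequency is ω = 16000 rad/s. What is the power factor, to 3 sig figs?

X_L = ωL = 54.4 Ω
X_C = 1/(ωC) = 41.1 Ω
Branch 1: Z₁ = R = 140 Ω
Branch 2 (series LC): Z₂ = j(X_L − X_C) = j13.3 Ω
Parallel: Z = Z₁Z₂/(Z₁+Z₂), |Z| = 13.2 Ω, ∠Z = 84.6°
cos φ = cos(84.6°) = 0.0944

0.0944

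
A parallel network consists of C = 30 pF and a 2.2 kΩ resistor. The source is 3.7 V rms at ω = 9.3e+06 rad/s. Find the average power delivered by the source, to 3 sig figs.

X_C = 1/(ωC) = 3580 Ω
Parallel: admittances add. Y = 1/R + jωC
Y = (0.000455 + j0.000279) S
|Y| = 0.000533 S → |Z| = 1/|Y| = 1870 Ω, ∠Z = −∠Y = -31.5°
I = V/|Z| = 1.97 mA
P = VI cos φ = 3.7 × 0.00197 × cos(-31.5°) = 6.22 mW

6.22 mW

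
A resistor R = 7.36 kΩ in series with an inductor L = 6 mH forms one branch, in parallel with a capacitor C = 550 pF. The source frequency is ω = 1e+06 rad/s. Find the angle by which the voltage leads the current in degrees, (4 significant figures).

X_L = ωL = 6000 Ω
X_C = 1/(ωC) = 1818 Ω
Branch 1 (R+jX_L): Z₁ = 7360 + j6000 Ω, |Z₁| = 9496 Ω
Branch 2 (−jX_C): Z₂ = −j1818 Ω
Parallel: Z = Z₁Z₂/(Z₁+Z₂), |Z| = 2040 Ω, ∠Z = -80.42°

-80.42°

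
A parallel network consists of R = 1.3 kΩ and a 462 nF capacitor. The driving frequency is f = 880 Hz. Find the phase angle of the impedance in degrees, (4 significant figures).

ω = 2πf = 5529 rad/s
X_C = 1/(ωC) = 391.5 Ω
Parallel: admittances add. Y = 1/R + jωC
Y = (0.0007692 + j0.002554) S
|Y| = 0.002668 S → |Z| = 1/|Y| = 374.8 Ω, ∠Z = −∠Y = -73.24°

-73.24°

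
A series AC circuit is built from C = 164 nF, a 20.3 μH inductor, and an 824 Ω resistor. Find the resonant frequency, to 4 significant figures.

ω₀ = 1/√(LC) = 1/√(2.03e-05 × 1.64e-07) = 548100 rad/s
f₀ = ω₀/(2π) = 87.23 kHz

87.23 kHz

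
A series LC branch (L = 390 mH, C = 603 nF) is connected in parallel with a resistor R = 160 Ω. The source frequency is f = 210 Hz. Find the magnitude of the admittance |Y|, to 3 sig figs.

6.39 mS

ω = 2πf = 1319 rad/s
X_L = ωL = 515 Ω
X_C = 1/(ωC) = 1260 Ω
Branch 1: Z₁ = R = 160 Ω
Branch 2 (series LC): Z₂ = j(X_L − X_C) = −j742 Ω
Parallel: Z = Z₁Z₂/(Z₁+Z₂), |Z| = 156 Ω, ∠Z = -12.2°
|Y| = 1/|Z| = 6.39 mS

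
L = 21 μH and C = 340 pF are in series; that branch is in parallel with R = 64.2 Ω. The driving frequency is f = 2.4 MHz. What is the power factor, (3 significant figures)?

0.884

ω = 2πf = 1.508e+07 rad/s
X_L = ωL = 317 Ω
X_C = 1/(ωC) = 195 Ω
Branch 1: Z₁ = R = 64.2 Ω
Branch 2 (series LC): Z₂ = j(X_L − X_C) = j122 Ω
Parallel: Z = Z₁Z₂/(Z₁+Z₂), |Z| = 56.8 Ω, ∠Z = 27.8°
cos φ = cos(27.8°) = 0.884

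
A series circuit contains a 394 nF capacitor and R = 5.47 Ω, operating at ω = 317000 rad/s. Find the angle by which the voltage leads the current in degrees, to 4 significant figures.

X_C = 1/(ωC) = 8.007 Ω
Z = 5.470 − j8.007 Ω
|Z| = √(5.470² + 8.007²) = 9.697 Ω
∠Z = arctan(-8.007/5.470) = -55.66°

-55.66°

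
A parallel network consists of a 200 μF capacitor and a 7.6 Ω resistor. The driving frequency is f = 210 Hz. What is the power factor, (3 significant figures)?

ω = 2πf = 1319 rad/s
X_C = 1/(ωC) = 3.79 Ω
Parallel: admittances add. Y = 1/R + jωC
Y = (0.132 + j0.264) S
|Y| = 0.295 S → |Z| = 1/|Y| = 3.39 Ω, ∠Z = −∠Y = -63.5°
cos φ = cos(-63.5°) = 0.446

0.446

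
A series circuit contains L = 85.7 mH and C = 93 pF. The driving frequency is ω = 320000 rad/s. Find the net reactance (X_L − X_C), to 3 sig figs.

X_L = ωL = 27400 Ω
X_C = 1/(ωC) = 33600 Ω
X = 27400 − 33600 = -6180 Ω

-6180 Ω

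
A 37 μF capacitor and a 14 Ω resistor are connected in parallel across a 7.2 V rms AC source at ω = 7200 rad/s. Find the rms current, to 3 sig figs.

X_C = 1/(ωC) = 3.75 Ω
Parallel: admittances add. Y = 1/R + jωC
Y = (0.0714 + j0.266) S
|Y| = 0.276 S → |Z| = 1/|Y| = 3.63 Ω, ∠Z = −∠Y = -75.0°
I = V/|Z| = 7.2/3.63 = 1.99 A

1.99 A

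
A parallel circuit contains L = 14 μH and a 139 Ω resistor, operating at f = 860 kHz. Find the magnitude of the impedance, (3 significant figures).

66.4 Ω

ω = 2πf = 5.404e+06 rad/s
X_L = ωL = 75.6 Ω
Parallel: admittances add. Y = 1/R + 1/(jωL)
Y = (0.00719 − j0.0132) S
|Y| = 0.0150 S → |Z| = 1/|Y| = 66.4 Ω, ∠Z = −∠Y = 61.4°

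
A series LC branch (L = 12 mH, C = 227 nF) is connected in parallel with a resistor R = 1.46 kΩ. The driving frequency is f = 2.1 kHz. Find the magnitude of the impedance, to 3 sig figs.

ω = 2πf = 13190 rad/s
X_L = ωL = 158 Ω
X_C = 1/(ωC) = 334 Ω
Branch 1: Z₁ = R = 1460 Ω
Branch 2 (series LC): Z₂ = j(X_L − X_C) = −j176 Ω
Parallel: Z = Z₁Z₂/(Z₁+Z₂), |Z| = 174 Ω, ∠Z = -83.1°

174 Ω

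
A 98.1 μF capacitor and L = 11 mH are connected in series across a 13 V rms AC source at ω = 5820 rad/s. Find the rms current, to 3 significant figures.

209 mA

X_L = ωL = 64.0 Ω
X_C = 1/(ωC) = 1.75 Ω
Net reactance X = X_L − X_C = 62.3 Ω
Z = j62.3 Ω
|Z| = √(0² + 62.3²) = 62.3 Ω
I = V/|Z| = 13/62.3 = 209 mA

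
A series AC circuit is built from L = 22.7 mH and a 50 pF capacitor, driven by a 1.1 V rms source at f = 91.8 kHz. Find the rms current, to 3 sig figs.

51.0 μA

ω = 2πf = 576800 rad/s
X_L = ωL = 13100 Ω
X_C = 1/(ωC) = 34700 Ω
Net reactance X = X_L − X_C = -21600 Ω
Z = − j21600 Ω
|Z| = √(0² + 21600²) = 21600 Ω
I = V/|Z| = 1.1/21600 = 51.0 μA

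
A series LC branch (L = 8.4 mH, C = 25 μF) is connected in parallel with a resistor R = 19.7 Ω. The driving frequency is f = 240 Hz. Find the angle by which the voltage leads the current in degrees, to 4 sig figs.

-54.87°

ω = 2πf = 1508 rad/s
X_L = ωL = 12.67 Ω
X_C = 1/(ωC) = 26.53 Ω
Branch 1: Z₁ = R = 19.70 Ω
Branch 2 (series LC): Z₂ = j(X_L − X_C) = −j13.86 Ω
Parallel: Z = Z₁Z₂/(Z₁+Z₂), |Z| = 11.34 Ω, ∠Z = -54.87°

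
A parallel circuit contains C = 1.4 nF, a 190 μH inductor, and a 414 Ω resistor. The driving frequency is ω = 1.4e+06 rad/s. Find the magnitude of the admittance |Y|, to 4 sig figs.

3.012 mS

X_L = ωL = 266.0 Ω
X_C = 1/(ωC) = 510.2 Ω
Parallel: admittances add. Y = 1/R + 1/(jωL) + jωC
Y = (0.002415 − j0.001799) S
|Y| = 0.003012 S → |Z| = 1/|Y| = 332.0 Ω, ∠Z = −∠Y = 36.68°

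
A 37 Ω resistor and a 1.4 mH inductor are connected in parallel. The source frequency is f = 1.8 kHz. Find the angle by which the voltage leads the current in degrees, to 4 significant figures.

ω = 2πf = 11310 rad/s
X_L = ωL = 15.83 Ω
Parallel: admittances add. Y = 1/R + 1/(jωL)
Y = (0.02703 − j0.06316) S
|Y| = 0.06870 S → |Z| = 1/|Y| = 14.56 Ω, ∠Z = −∠Y = 66.83°

66.83°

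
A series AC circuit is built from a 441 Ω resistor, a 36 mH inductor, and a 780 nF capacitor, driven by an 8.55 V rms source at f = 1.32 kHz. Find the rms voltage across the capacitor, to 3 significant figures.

2.85 V

ω = 2πf = 8294 rad/s
X_L = ωL = 299 Ω
X_C = 1/(ωC) = 155 Ω
Net reactance X = X_L − X_C = 144 Ω
Z = 441 + j144 Ω
|Z| = √(441² + 144²) = 464 Ω
I = V/|Z| = 18.4 mA
V_C = I·|Z_C| = 0.0184 × 155 = 2.85 V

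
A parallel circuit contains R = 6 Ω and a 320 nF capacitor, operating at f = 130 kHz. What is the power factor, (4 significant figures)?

ω = 2πf = 816800 rad/s
X_C = 1/(ωC) = 3.826 Ω
Parallel: admittances add. Y = 1/R + jωC
Y = (0.1667 + j0.2614) S
|Y| = 0.3100 S → |Z| = 1/|Y| = 3.226 Ω, ∠Z = −∠Y = -57.48°
cos φ = cos(-57.48°) = 0.5376

0.5376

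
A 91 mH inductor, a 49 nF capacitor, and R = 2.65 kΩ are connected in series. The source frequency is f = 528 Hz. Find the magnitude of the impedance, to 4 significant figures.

6422 Ω

ω = 2πf = 3318 rad/s
X_L = ωL = 301.9 Ω
X_C = 1/(ωC) = 6152 Ω
Net reactance X = X_L − X_C = -5850 Ω
Z = 2650 − j5850 Ω
|Z| = √(2650² + 5850²) = 6422 Ω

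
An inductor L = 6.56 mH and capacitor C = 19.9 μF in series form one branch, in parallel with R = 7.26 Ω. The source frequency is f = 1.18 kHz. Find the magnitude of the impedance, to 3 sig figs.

ω = 2πf = 7414 rad/s
X_L = ωL = 48.6 Ω
X_C = 1/(ωC) = 6.78 Ω
Branch 1: Z₁ = R = 7.26 Ω
Branch 2 (series LC): Z₂ = j(X_L − X_C) = j41.9 Ω
Parallel: Z = Z₁Z₂/(Z₁+Z₂), |Z| = 7.15 Ω, ∠Z = 9.84°

7.15 Ω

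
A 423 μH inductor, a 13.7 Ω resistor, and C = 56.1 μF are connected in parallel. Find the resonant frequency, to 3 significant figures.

1.03 kHz

ω₀ = 1/√(LC) = 1/√(0.000423 × 5.61e-05) = 6492 rad/s
f₀ = ω₀/(2π) = 1.03 kHz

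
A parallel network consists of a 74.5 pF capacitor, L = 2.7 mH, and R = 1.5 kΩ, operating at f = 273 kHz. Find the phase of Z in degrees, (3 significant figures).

7.53°

ω = 2πf = 1.715e+06 rad/s
X_L = ωL = 4630 Ω
X_C = 1/(ωC) = 7830 Ω
Parallel: admittances add. Y = 1/R + 1/(jωL) + jωC
Y = (0.000667 − j8.81e-05) S
|Y| = 0.000672 S → |Z| = 1/|Y| = 1490 Ω, ∠Z = −∠Y = 7.53°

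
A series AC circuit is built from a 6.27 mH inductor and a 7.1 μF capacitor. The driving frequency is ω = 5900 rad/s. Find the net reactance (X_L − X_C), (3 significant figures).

X_L = ωL = 37.0 Ω
X_C = 1/(ωC) = 23.9 Ω
X = 37.0 − 23.9 = 13.1 Ω

13.1 Ω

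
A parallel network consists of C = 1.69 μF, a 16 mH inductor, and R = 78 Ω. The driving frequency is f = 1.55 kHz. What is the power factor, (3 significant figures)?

ω = 2πf = 9739 rad/s
X_L = ωL = 156 Ω
X_C = 1/(ωC) = 60.8 Ω
Parallel: admittances add. Y = 1/R + 1/(jωL) + jωC
Y = (0.0128 + j0.0100) S
|Y| = 0.0163 S → |Z| = 1/|Y| = 61.4 Ω, ∠Z = −∠Y = -38.1°
cos φ = cos(-38.1°) = 0.787

0.787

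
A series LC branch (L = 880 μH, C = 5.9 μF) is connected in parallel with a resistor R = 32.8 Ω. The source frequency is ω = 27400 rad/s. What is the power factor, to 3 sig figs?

0.480

X_L = ωL = 24.1 Ω
X_C = 1/(ωC) = 6.19 Ω
Branch 1: Z₁ = R = 32.8 Ω
Branch 2 (series LC): Z₂ = j(X_L − X_C) = j17.9 Ω
Parallel: Z = Z₁Z₂/(Z₁+Z₂), |Z| = 15.7 Ω, ∠Z = 61.3°
cos φ = cos(61.3°) = 0.480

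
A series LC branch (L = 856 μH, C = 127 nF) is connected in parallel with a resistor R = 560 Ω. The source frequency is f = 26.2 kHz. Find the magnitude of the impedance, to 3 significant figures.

ω = 2πf = 164600 rad/s
X_L = ωL = 141 Ω
X_C = 1/(ωC) = 47.8 Ω
Branch 1: Z₁ = R = 560 Ω
Branch 2 (series LC): Z₂ = j(X_L − X_C) = j93.1 Ω
Parallel: Z = Z₁Z₂/(Z₁+Z₂), |Z| = 91.8 Ω, ∠Z = 80.6°

91.8 Ω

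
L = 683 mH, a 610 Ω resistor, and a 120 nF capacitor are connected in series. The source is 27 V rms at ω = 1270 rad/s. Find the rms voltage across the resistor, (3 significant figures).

X_L = ωL = 867 Ω
X_C = 1/(ωC) = 6560 Ω
Net reactance X = X_L − X_C = -5690 Ω
Z = 610 − j5690 Ω
|Z| = √(610² + 5690²) = 5730 Ω
I = V/|Z| = 4.71 mA
V_R = I·|Z_R| = 0.00471 × 610 = 2.88 V

2.88 V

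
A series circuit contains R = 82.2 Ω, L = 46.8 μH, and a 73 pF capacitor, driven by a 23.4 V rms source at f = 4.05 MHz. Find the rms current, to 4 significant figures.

ω = 2πf = 2.545e+07 rad/s
X_L = ωL = 1191 Ω
X_C = 1/(ωC) = 538.3 Ω
Net reactance X = X_L − X_C = 652.6 Ω
Z = 82.20 + j652.6 Ω
|Z| = √(82.20² + 652.6²) = 657.7 Ω
I = V/|Z| = 23.4/657.7 = 35.58 mA

35.58 mA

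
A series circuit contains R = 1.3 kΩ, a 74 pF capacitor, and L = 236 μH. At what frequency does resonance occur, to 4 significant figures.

1.204 MHz

ω₀ = 1/√(LC) = 1/√(0.000236 × 7.4e-11) = 7.567e+06 rad/s
f₀ = ω₀/(2π) = 1.204 MHz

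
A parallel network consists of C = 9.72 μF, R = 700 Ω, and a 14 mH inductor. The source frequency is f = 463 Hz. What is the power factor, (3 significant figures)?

0.358

ω = 2πf = 2909 rad/s
X_L = ωL = 40.7 Ω
X_C = 1/(ωC) = 35.4 Ω
Parallel: admittances add. Y = 1/R + 1/(jωL) + jωC
Y = (0.00143 + j0.00372) S
|Y| = 0.00399 S → |Z| = 1/|Y| = 251 Ω, ∠Z = −∠Y = -69.0°
cos φ = cos(-69.0°) = 0.358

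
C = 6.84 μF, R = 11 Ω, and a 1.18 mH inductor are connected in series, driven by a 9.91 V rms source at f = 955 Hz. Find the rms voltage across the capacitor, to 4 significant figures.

ω = 2πf = 6000 rad/s
X_L = ωL = 7.081 Ω
X_C = 1/(ωC) = 24.36 Ω
Net reactance X = X_L − X_C = -17.28 Ω
Z = 11.00 − j17.28 Ω
|Z| = √(11.00² + 17.28²) = 20.49 Ω
I = V/|Z| = 483.7 mA
V_C = I·|Z_C| = 0.4837 × 24.36 = 11.79 V

11.79 V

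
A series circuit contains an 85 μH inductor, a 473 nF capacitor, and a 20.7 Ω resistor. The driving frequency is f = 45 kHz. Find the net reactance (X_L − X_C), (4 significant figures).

ω = 2πf = 282700 rad/s
X_L = ωL = 24.03 Ω
X_C = 1/(ωC) = 7.477 Ω
X = 24.03 − 7.477 = 16.56 Ω

16.56 Ω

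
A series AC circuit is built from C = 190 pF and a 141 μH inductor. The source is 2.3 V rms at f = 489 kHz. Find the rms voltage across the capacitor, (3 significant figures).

3.08 V

ω = 2πf = 3.072e+06 rad/s
X_L = ωL = 433 Ω
X_C = 1/(ωC) = 1710 Ω
Net reactance X = X_L − X_C = -1280 Ω
Z = − j1280 Ω
|Z| = √(0² + 1280²) = 1280 Ω
I = V/|Z| = 1.80 mA
V_C = I·|Z_C| = 0.00180 × 1710 = 3.08 V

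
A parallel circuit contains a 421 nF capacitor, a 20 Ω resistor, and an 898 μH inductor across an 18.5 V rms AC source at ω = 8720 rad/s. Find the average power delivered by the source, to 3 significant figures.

17.1 W

X_L = ωL = 7.83 Ω
X_C = 1/(ωC) = 272 Ω
Parallel: admittances add. Y = 1/R + 1/(jωL) + jωC
Y = (0.0500 − j0.124) S
|Y| = 0.134 S → |Z| = 1/|Y| = 7.48 Ω, ∠Z = −∠Y = 68.0°
I = V/|Z| = 2.47 A
P = VI cos φ = 18.5 × 2.47 × cos(68.0°) = 17.1 W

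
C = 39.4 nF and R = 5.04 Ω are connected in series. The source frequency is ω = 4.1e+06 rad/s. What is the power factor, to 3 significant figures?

0.631

X_C = 1/(ωC) = 6.19 Ω
Z = 5.04 − j6.19 Ω
|Z| = √(5.04² + 6.19²) = 7.98 Ω
∠Z = arctan(-6.19/5.04) = -50.8°
cos φ = cos(-50.8°) = 0.631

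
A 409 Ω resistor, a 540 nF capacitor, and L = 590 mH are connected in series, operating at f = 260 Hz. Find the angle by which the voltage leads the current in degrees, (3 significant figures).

ω = 2πf = 1634 rad/s
X_L = ωL = 964 Ω
X_C = 1/(ωC) = 1130 Ω
Net reactance X = X_L − X_C = -170 Ω
Z = 409 − j170 Ω
|Z| = √(409² + 170²) = 443 Ω
∠Z = arctan(-170/409) = -22.5°

-22.5°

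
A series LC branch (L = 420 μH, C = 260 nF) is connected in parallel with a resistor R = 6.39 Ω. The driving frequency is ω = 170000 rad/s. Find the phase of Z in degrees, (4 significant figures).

7.464°

X_L = ωL = 71.40 Ω
X_C = 1/(ωC) = 22.62 Ω
Branch 1: Z₁ = R = 6.390 Ω
Branch 2 (series LC): Z₂ = j(X_L − X_C) = j48.78 Ω
Parallel: Z = Z₁Z₂/(Z₁+Z₂), |Z| = 6.336 Ω, ∠Z = 7.464°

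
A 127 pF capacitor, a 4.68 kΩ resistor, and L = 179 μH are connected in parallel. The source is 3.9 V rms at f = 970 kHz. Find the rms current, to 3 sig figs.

ω = 2πf = 6.095e+06 rad/s
X_L = ωL = 1090 Ω
X_C = 1/(ωC) = 1290 Ω
Parallel: admittances add. Y = 1/R + 1/(jωL) + jωC
Y = (0.000214 − j0.000143) S
|Y| = 0.000257 S → |Z| = 1/|Y| = 3890 Ω, ∠Z = −∠Y = 33.7°
I = V/|Z| = 3.9/3890 = 1.00 mA

1.00 mA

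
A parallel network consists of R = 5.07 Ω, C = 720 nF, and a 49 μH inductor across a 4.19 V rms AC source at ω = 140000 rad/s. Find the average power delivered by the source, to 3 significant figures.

3.46 W

X_L = ωL = 6.86 Ω
X_C = 1/(ωC) = 9.92 Ω
Parallel: admittances add. Y = 1/R + 1/(jωL) + jωC
Y = (0.197 − j0.0450) S
|Y| = 0.202 S → |Z| = 1/|Y| = 4.94 Ω, ∠Z = −∠Y = 12.8°
I = V/|Z| = 848 mA
P = VI cos φ = 4.19 × 0.848 × cos(12.8°) = 3.46 W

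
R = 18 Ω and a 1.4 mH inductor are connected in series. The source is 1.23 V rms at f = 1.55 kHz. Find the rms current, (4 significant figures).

54.47 mA

ω = 2πf = 9739 rad/s
X_L = ωL = 13.63 Ω
Z = 18.00 + j13.63 Ω
|Z| = √(18.00² + 13.63²) = 22.58 Ω
I = V/|Z| = 1.23/22.58 = 54.47 mA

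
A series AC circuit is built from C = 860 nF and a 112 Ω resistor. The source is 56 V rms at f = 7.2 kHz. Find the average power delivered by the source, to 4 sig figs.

26.60 W

ω = 2πf = 45240 rad/s
X_C = 1/(ωC) = 25.70 Ω
Z = 112.0 − j25.70 Ω
|Z| = √(112.0² + 25.70²) = 114.9 Ω
∠Z = arctan(-25.70/112.0) = -12.93°
I = V/|Z| = 487.3 mA
P = VI cos φ = 56 × 0.4873 × cos(-12.93°) = 26.60 W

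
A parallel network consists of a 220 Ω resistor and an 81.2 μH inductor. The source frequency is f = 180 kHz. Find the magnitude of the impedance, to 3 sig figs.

ω = 2πf = 1.131e+06 rad/s
X_L = ωL = 91.8 Ω
Parallel: admittances add. Y = 1/R + 1/(jωL)
Y = (0.00455 − j0.0109) S
|Y| = 0.0118 S → |Z| = 1/|Y| = 84.7 Ω, ∠Z = −∠Y = 67.3°

84.7 Ω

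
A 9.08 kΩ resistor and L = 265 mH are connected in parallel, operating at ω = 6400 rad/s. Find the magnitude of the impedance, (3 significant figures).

1670 Ω

X_L = ωL = 1700 Ω
Parallel: admittances add. Y = 1/R + 1/(jωL)
Y = (0.000110 − j0.000590) S
|Y| = 0.000600 S → |Z| = 1/|Y| = 1670 Ω, ∠Z = −∠Y = 79.4°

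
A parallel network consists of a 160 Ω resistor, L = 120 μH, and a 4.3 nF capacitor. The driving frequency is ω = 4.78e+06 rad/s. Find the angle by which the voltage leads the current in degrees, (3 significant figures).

-71.6°

X_L = ωL = 574 Ω
X_C = 1/(ωC) = 48.7 Ω
Parallel: admittances add. Y = 1/R + 1/(jωL) + jωC
Y = (0.00625 + j0.0188) S
|Y| = 0.0198 S → |Z| = 1/|Y| = 50.4 Ω, ∠Z = −∠Y = -71.6°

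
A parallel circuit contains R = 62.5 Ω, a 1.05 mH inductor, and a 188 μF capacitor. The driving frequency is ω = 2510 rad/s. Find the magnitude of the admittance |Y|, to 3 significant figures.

X_L = ωL = 2.64 Ω
X_C = 1/(ωC) = 2.12 Ω
Parallel: admittances add. Y = 1/R + 1/(jωL) + jωC
Y = (0.0160 + j0.0924) S
|Y| = 0.0938 S → |Z| = 1/|Y| = 10.7 Ω, ∠Z = −∠Y = -80.2°

93.8 mS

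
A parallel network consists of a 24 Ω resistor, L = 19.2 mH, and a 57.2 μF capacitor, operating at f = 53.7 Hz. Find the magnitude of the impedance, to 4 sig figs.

7.075 Ω

ω = 2πf = 337.4 rad/s
X_L = ωL = 6.478 Ω
X_C = 1/(ωC) = 51.81 Ω
Parallel: admittances add. Y = 1/R + 1/(jωL) + jωC
Y = (0.04167 − j0.1351) S
|Y| = 0.1413 S → |Z| = 1/|Y| = 7.075 Ω, ∠Z = −∠Y = 72.86°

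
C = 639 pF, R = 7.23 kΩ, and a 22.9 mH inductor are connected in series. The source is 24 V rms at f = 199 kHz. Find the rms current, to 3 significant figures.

847 μA

ω = 2πf = 1.25e+06 rad/s
X_L = ωL = 28600 Ω
X_C = 1/(ωC) = 1250 Ω
Net reactance X = X_L − X_C = 27400 Ω
Z = 7230 + j27400 Ω
|Z| = √(7230² + 27400²) = 28300 Ω
I = V/|Z| = 24/28300 = 847 μA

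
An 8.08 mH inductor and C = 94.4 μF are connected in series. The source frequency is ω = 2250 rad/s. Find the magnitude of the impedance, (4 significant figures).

13.47 Ω

X_L = ωL = 18.18 Ω
X_C = 1/(ωC) = 4.708 Ω
Net reactance X = X_L − X_C = 13.47 Ω
Z = j13.47 Ω
|Z| = √(0² + 13.47²) = 13.47 Ω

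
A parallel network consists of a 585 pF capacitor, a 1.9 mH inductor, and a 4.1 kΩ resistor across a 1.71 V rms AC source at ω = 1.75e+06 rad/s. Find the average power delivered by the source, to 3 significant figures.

X_L = ωL = 3320 Ω
X_C = 1/(ωC) = 977 Ω
Parallel: admittances add. Y = 1/R + 1/(jωL) + jωC
Y = (0.000244 + j0.000723) S
|Y| = 0.000763 S → |Z| = 1/|Y| = 1310 Ω, ∠Z = −∠Y = -71.4°
I = V/|Z| = 1.30 mA
P = VI cos φ = 1.71 × 0.00130 × cos(-71.4°) = 713 μW

713 μW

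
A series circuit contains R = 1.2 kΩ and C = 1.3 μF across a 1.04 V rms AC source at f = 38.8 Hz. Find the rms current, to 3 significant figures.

ω = 2πf = 243.8 rad/s
X_C = 1/(ωC) = 3160 Ω
Z = 1200 − j3160 Ω
|Z| = √(1200² + 3160²) = 3380 Ω
I = V/|Z| = 1.04/3380 = 308 μA

308 μA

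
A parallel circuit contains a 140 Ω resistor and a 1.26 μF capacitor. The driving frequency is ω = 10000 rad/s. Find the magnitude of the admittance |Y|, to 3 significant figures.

X_C = 1/(ωC) = 79.4 Ω
Parallel: admittances add. Y = 1/R + jωC
Y = (0.00714 + j0.0126) S
|Y| = 0.0145 S → |Z| = 1/|Y| = 69.0 Ω, ∠Z = −∠Y = -60.5°

14.5 mS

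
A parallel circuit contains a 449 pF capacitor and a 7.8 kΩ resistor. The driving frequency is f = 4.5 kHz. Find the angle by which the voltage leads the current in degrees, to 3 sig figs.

-5.66°

ω = 2πf = 28270 rad/s
X_C = 1/(ωC) = 78800 Ω
Parallel: admittances add. Y = 1/R + jωC
Y = (0.000128 + j1.27e-05) S
|Y| = 0.000129 S → |Z| = 1/|Y| = 7760 Ω, ∠Z = −∠Y = -5.66°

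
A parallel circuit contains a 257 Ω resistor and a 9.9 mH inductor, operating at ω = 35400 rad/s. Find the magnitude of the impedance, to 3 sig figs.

207 Ω

X_L = ωL = 350 Ω
Parallel: admittances add. Y = 1/R + 1/(jωL)
Y = (0.00389 − j0.00285) S
|Y| = 0.00483 S → |Z| = 1/|Y| = 207 Ω, ∠Z = −∠Y = 36.3°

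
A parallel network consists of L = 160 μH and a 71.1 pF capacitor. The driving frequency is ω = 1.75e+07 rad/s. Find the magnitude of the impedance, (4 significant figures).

X_L = ωL = 2800 Ω
X_C = 1/(ωC) = 803.7 Ω
Parallel: admittances add. Y = 1/(jωL) + jωC
Y = (0 + j0.0008871) S
|Y| = 0.0008871 S → |Z| = 1/|Y| = 1127 Ω, ∠Z = −∠Y = -90.00°

1127 Ω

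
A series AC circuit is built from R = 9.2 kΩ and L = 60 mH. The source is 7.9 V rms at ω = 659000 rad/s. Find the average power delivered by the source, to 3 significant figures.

348 μW

X_L = ωL = 39500 Ω
Z = 9200 + j39500 Ω
|Z| = √(9200² + 39500²) = 40600 Ω
∠Z = arctan(39500/9200) = 76.9°
I = V/|Z| = 195 μA
P = VI cos φ = 7.9 × 0.000195 × cos(76.9°) = 348 μW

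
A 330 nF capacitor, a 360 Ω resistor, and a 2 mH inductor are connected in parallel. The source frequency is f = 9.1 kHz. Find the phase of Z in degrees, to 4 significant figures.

-74.66°

ω = 2πf = 57180 rad/s
X_L = ωL = 114.4 Ω
X_C = 1/(ωC) = 53.00 Ω
Parallel: admittances add. Y = 1/R + 1/(jωL) + jωC
Y = (0.002778 + j0.01012) S
|Y| = 0.01050 S → |Z| = 1/|Y| = 95.26 Ω, ∠Z = −∠Y = -74.66°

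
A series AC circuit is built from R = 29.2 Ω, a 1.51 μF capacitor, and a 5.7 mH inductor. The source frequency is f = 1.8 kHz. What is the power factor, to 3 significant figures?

0.980

ω = 2πf = 11310 rad/s
X_L = ωL = 64.5 Ω
X_C = 1/(ωC) = 58.6 Ω
Net reactance X = X_L − X_C = 5.91 Ω
Z = 29.2 + j5.91 Ω
|Z| = √(29.2² + 5.91²) = 29.8 Ω
∠Z = arctan(5.91/29.2) = 11.4°
cos φ = cos(11.4°) = 0.980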